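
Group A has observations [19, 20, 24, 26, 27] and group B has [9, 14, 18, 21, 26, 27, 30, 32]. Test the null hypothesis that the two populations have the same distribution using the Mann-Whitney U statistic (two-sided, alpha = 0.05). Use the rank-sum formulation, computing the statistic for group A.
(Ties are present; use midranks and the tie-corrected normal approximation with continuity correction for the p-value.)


Step 1: Combine and sort all 13 observations; assign midranks.
sorted (value, group): (9,Y), (14,Y), (18,Y), (19,X), (20,X), (21,Y), (24,X), (26,X), (26,Y), (27,X), (27,Y), (30,Y), (32,Y)
ranks: 9->1, 14->2, 18->3, 19->4, 20->5, 21->6, 24->7, 26->8.5, 26->8.5, 27->10.5, 27->10.5, 30->12, 32->13
Step 2: Rank sum for X: R1 = 4 + 5 + 7 + 8.5 + 10.5 = 35.
Step 3: U_X = R1 - n1(n1+1)/2 = 35 - 5*6/2 = 35 - 15 = 20.
       U_Y = n1*n2 - U_X = 40 - 20 = 20.
Step 4: Ties are present, so use the tie-corrected normal approximation (with continuity correction) for the p-value.
Step 5: p-value = 1.000000; compare to alpha = 0.05. fail to reject H0.

U_X = 20, p = 1.000000, fail to reject H0 at alpha = 0.05.


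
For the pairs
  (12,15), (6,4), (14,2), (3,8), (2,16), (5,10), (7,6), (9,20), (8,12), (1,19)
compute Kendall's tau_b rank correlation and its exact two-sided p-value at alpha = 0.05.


Step 1: Enumerate the 45 unordered pairs (i,j) with i<j and classify each by sign(x_j-x_i) * sign(y_j-y_i).
  (1,2):dx=-6,dy=-11->C; (1,3):dx=+2,dy=-13->D; (1,4):dx=-9,dy=-7->C; (1,5):dx=-10,dy=+1->D
  (1,6):dx=-7,dy=-5->C; (1,7):dx=-5,dy=-9->C; (1,8):dx=-3,dy=+5->D; (1,9):dx=-4,dy=-3->C
  (1,10):dx=-11,dy=+4->D; (2,3):dx=+8,dy=-2->D; (2,4):dx=-3,dy=+4->D; (2,5):dx=-4,dy=+12->D
  (2,6):dx=-1,dy=+6->D; (2,7):dx=+1,dy=+2->C; (2,8):dx=+3,dy=+16->C; (2,9):dx=+2,dy=+8->C
  (2,10):dx=-5,dy=+15->D; (3,4):dx=-11,dy=+6->D; (3,5):dx=-12,dy=+14->D; (3,6):dx=-9,dy=+8->D
  (3,7):dx=-7,dy=+4->D; (3,8):dx=-5,dy=+18->D; (3,9):dx=-6,dy=+10->D; (3,10):dx=-13,dy=+17->D
  (4,5):dx=-1,dy=+8->D; (4,6):dx=+2,dy=+2->C; (4,7):dx=+4,dy=-2->D; (4,8):dx=+6,dy=+12->C
  (4,9):dx=+5,dy=+4->C; (4,10):dx=-2,dy=+11->D; (5,6):dx=+3,dy=-6->D; (5,7):dx=+5,dy=-10->D
  (5,8):dx=+7,dy=+4->C; (5,9):dx=+6,dy=-4->D; (5,10):dx=-1,dy=+3->D; (6,7):dx=+2,dy=-4->D
  (6,8):dx=+4,dy=+10->C; (6,9):dx=+3,dy=+2->C; (6,10):dx=-4,dy=+9->D; (7,8):dx=+2,dy=+14->C
  (7,9):dx=+1,dy=+6->C; (7,10):dx=-6,dy=+13->D; (8,9):dx=-1,dy=-8->C; (8,10):dx=-8,dy=-1->C
  (9,10):dx=-7,dy=+7->D
Step 2: C = 18, D = 27, total pairs = 45.
Step 3: tau = (C - D)/(n(n-1)/2) = (18 - 27)/45 = -0.200000.
Step 4: Exact two-sided p-value (enumerate n! = 3628800 permutations of y under H0): p = 0.484313.
Step 5: alpha = 0.05. fail to reject H0.

tau_b = -0.2000 (C=18, D=27), p = 0.484313, fail to reject H0.


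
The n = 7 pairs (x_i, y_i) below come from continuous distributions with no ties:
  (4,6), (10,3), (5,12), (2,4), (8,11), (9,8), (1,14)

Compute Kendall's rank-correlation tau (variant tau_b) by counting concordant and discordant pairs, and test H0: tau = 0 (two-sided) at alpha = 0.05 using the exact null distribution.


Step 1: Enumerate the 21 unordered pairs (i,j) with i<j and classify each by sign(x_j-x_i) * sign(y_j-y_i).
  (1,2):dx=+6,dy=-3->D; (1,3):dx=+1,dy=+6->C; (1,4):dx=-2,dy=-2->C; (1,5):dx=+4,dy=+5->C
  (1,6):dx=+5,dy=+2->C; (1,7):dx=-3,dy=+8->D; (2,3):dx=-5,dy=+9->D; (2,4):dx=-8,dy=+1->D
  (2,5):dx=-2,dy=+8->D; (2,6):dx=-1,dy=+5->D; (2,7):dx=-9,dy=+11->D; (3,4):dx=-3,dy=-8->C
  (3,5):dx=+3,dy=-1->D; (3,6):dx=+4,dy=-4->D; (3,7):dx=-4,dy=+2->D; (4,5):dx=+6,dy=+7->C
  (4,6):dx=+7,dy=+4->C; (4,7):dx=-1,dy=+10->D; (5,6):dx=+1,dy=-3->D; (5,7):dx=-7,dy=+3->D
  (6,7):dx=-8,dy=+6->D
Step 2: C = 7, D = 14, total pairs = 21.
Step 3: tau = (C - D)/(n(n-1)/2) = (7 - 14)/21 = -0.333333.
Step 4: Exact two-sided p-value (enumerate n! = 5040 permutations of y under H0): p = 0.381349.
Step 5: alpha = 0.05. fail to reject H0.

tau_b = -0.3333 (C=7, D=14), p = 0.381349, fail to reject H0.


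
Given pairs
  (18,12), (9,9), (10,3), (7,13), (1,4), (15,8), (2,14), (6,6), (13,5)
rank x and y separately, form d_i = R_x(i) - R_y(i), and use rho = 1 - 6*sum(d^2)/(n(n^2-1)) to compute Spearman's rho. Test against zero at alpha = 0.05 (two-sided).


Step 1: Rank x and y separately (midranks; no ties here).
rank(x): 18->9, 9->5, 10->6, 7->4, 1->1, 15->8, 2->2, 6->3, 13->7
rank(y): 12->7, 9->6, 3->1, 13->8, 4->2, 8->5, 14->9, 6->4, 5->3
Step 2: d_i = R_x(i) - R_y(i); compute d_i^2.
  (9-7)^2=4, (5-6)^2=1, (6-1)^2=25, (4-8)^2=16, (1-2)^2=1, (8-5)^2=9, (2-9)^2=49, (3-4)^2=1, (7-3)^2=16
sum(d^2) = 122.
Step 3: rho = 1 - 6*122 / (9*(9^2 - 1)) = 1 - 732/720 = -0.016667.
Step 4: Under H0, t = rho * sqrt((n-2)/(1-rho^2)) = -0.0441 ~ t(7).
Step 5: Two-sided p-value from the t-distribution with 7 df = 0.966055.
Step 6: alpha = 0.05. fail to reject H0.

rho = -0.0167, p = 0.966055, fail to reject H0 at alpha = 0.05.


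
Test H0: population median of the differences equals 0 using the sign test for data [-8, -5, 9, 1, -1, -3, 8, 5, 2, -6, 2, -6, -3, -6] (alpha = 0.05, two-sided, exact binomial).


Step 1: Discard zero differences. Original n = 14; n_eff = number of nonzero differences = 14.
Nonzero differences (with sign): -8, -5, +9, +1, -1, -3, +8, +5, +2, -6, +2, -6, -3, -6
Step 2: Count signs: positive = 6, negative = 8.
Step 3: Under H0: P(positive) = 0.5, so the number of positives S ~ Bin(14, 0.5).
Step 4: Two-sided exact p-value = sum of Bin(14,0.5) probabilities at or below the observed probability = 0.790527.
Step 5: alpha = 0.05. fail to reject H0.

n_eff = 14, pos = 6, neg = 8, p = 0.790527, fail to reject H0.


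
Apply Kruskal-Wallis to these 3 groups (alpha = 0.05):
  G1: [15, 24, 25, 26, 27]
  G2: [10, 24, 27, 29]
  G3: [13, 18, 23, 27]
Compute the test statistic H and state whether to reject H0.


Step 1: Combine all N = 13 observations and assign midranks.
sorted (value, group, rank): (10,G2,1), (13,G3,2), (15,G1,3), (18,G3,4), (23,G3,5), (24,G1,6.5), (24,G2,6.5), (25,G1,8), (26,G1,9), (27,G1,11), (27,G2,11), (27,G3,11), (29,G2,13)
Step 2: Sum ranks within each group.
R_1 = 37.5 (n_1 = 5)
R_2 = 31.5 (n_2 = 4)
R_3 = 22 (n_3 = 4)
Step 3: H = 12/(N(N+1)) * sum(R_i^2/n_i) - 3(N+1)
     = 12/(13*14) * (37.5^2/5 + 31.5^2/4 + 22^2/4) - 3*14
     = 0.065934 * 650.312 - 42
     = 0.877747.
Step 4: Ties present; correction factor C = 1 - 30/(13^3 - 13) = 0.986264. Corrected H = 0.877747 / 0.986264 = 0.889972.
Step 5: Under H0, H ~ chi^2(2); p-value = 0.640833.
Step 6: alpha = 0.05. fail to reject H0.

H = 0.8900, df = 2, p = 0.640833, fail to reject H0.


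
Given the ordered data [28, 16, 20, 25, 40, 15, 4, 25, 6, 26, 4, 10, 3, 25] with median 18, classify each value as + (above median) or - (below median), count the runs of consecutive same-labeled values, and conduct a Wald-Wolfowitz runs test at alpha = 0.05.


Step 1: Compute median = 18; label A = above, B = below.
Labels in order: ABAAABBABABBBA  (n_A = 7, n_B = 7)
Step 2: Count runs R = 9.
Step 3: Under H0 (random ordering), E[R] = 2*n_A*n_B/(n_A+n_B) + 1 = 2*7*7/14 + 1 = 8.0000.
        Var[R] = 2*n_A*n_B*(2*n_A*n_B - n_A - n_B) / ((n_A+n_B)^2 * (n_A+n_B-1)) = 8232/2548 = 3.2308.
        SD[R] = 1.7974.
Step 4: Continuity-corrected z = (R - 0.5 - E[R]) / SD[R] = (9 - 0.5 - 8.0000) / 1.7974 = 0.2782.
Step 5: Two-sided p-value via normal approximation = 2*(1 - Phi(|z|)) = 0.780879.
Step 6: alpha = 0.05. fail to reject H0.

R = 9, z = 0.2782, p = 0.780879, fail to reject H0.


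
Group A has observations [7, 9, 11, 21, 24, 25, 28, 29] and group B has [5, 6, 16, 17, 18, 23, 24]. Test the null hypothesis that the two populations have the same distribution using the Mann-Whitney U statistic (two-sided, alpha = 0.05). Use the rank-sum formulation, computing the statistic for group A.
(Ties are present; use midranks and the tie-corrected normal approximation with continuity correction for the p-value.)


Step 1: Combine and sort all 15 observations; assign midranks.
sorted (value, group): (5,Y), (6,Y), (7,X), (9,X), (11,X), (16,Y), (17,Y), (18,Y), (21,X), (23,Y), (24,X), (24,Y), (25,X), (28,X), (29,X)
ranks: 5->1, 6->2, 7->3, 9->4, 11->5, 16->6, 17->7, 18->8, 21->9, 23->10, 24->11.5, 24->11.5, 25->13, 28->14, 29->15
Step 2: Rank sum for X: R1 = 3 + 4 + 5 + 9 + 11.5 + 13 + 14 + 15 = 74.5.
Step 3: U_X = R1 - n1(n1+1)/2 = 74.5 - 8*9/2 = 74.5 - 36 = 38.5.
       U_Y = n1*n2 - U_X = 56 - 38.5 = 17.5.
Step 4: Ties are present, so use the tie-corrected normal approximation (with continuity correction) for the p-value.
Step 5: p-value = 0.246738; compare to alpha = 0.05. fail to reject H0.

U_X = 38.5, p = 0.246738, fail to reject H0 at alpha = 0.05.


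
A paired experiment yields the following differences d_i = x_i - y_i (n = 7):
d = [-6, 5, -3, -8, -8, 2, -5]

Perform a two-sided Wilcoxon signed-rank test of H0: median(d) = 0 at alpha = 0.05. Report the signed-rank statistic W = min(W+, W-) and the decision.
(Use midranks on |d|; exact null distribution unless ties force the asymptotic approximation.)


Step 1: Drop any zero differences (none here) and take |d_i|.
|d| = [6, 5, 3, 8, 8, 2, 5]
Step 2: Midrank |d_i| (ties get averaged ranks).
ranks: |6|->5, |5|->3.5, |3|->2, |8|->6.5, |8|->6.5, |2|->1, |5|->3.5
Step 3: Attach original signs; sum ranks with positive sign and with negative sign.
W+ = 3.5 + 1 = 4.5
W- = 5 + 2 + 6.5 + 6.5 + 3.5 = 23.5
(Check: W+ + W- = 28 should equal n(n+1)/2 = 28.)
Step 4: Test statistic W = min(W+, W-) = 4.5.
Step 5: Ties in |d|, so use the tie-corrected normal approximation.
        E[W] = n(n+1)/4 = 7*8/4 = 14.
        Tie groups: |d|=5 (t=2), |d|=8 (t=2); sum(t^3 - t) = 12.
        Var[W] = n(n+1)(2n+1)/24 - sum(t^3-t)/48 = 840/24 - 12/48 = 34.75.
        z = (W - E[W]) / sqrt(Var[W]) = (4.5 - 14) / 5.8949 = -1.6116.
        Two-sided p = 2*Phi(z) = 0.107058.
Step 6: alpha = 0.05. fail to reject H0.

W+ = 4.5, W- = 23.5, W = min = 4.5, p = 0.107058, fail to reject H0.


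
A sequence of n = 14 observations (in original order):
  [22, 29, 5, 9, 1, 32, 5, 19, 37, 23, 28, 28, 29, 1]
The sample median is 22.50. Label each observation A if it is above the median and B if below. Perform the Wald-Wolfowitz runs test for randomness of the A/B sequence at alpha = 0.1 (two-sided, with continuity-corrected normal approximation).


Step 1: Compute median = 22.50; label A = above, B = below.
Labels in order: BABBBABBAAAAAB  (n_A = 7, n_B = 7)
Step 2: Count runs R = 7.
Step 3: Under H0 (random ordering), E[R] = 2*n_A*n_B/(n_A+n_B) + 1 = 2*7*7/14 + 1 = 8.0000.
        Var[R] = 2*n_A*n_B*(2*n_A*n_B - n_A - n_B) / ((n_A+n_B)^2 * (n_A+n_B-1)) = 8232/2548 = 3.2308.
        SD[R] = 1.7974.
Step 4: Continuity-corrected z = (R + 0.5 - E[R]) / SD[R] = (7 + 0.5 - 8.0000) / 1.7974 = -0.2782.
Step 5: Two-sided p-value via normal approximation = 2*(1 - Phi(|z|)) = 0.780879.
Step 6: alpha = 0.1. fail to reject H0.

R = 7, z = -0.2782, p = 0.780879, fail to reject H0.


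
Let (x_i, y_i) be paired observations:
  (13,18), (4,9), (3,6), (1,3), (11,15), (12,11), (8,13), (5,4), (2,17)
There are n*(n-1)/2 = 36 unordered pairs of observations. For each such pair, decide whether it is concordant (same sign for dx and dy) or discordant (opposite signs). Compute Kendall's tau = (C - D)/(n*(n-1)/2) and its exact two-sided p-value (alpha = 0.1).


Step 1: Enumerate the 36 unordered pairs (i,j) with i<j and classify each by sign(x_j-x_i) * sign(y_j-y_i).
  (1,2):dx=-9,dy=-9->C; (1,3):dx=-10,dy=-12->C; (1,4):dx=-12,dy=-15->C; (1,5):dx=-2,dy=-3->C
  (1,6):dx=-1,dy=-7->C; (1,7):dx=-5,dy=-5->C; (1,8):dx=-8,dy=-14->C; (1,9):dx=-11,dy=-1->C
  (2,3):dx=-1,dy=-3->C; (2,4):dx=-3,dy=-6->C; (2,5):dx=+7,dy=+6->C; (2,6):dx=+8,dy=+2->C
  (2,7):dx=+4,dy=+4->C; (2,8):dx=+1,dy=-5->D; (2,9):dx=-2,dy=+8->D; (3,4):dx=-2,dy=-3->C
  (3,5):dx=+8,dy=+9->C; (3,6):dx=+9,dy=+5->C; (3,7):dx=+5,dy=+7->C; (3,8):dx=+2,dy=-2->D
  (3,9):dx=-1,dy=+11->D; (4,5):dx=+10,dy=+12->C; (4,6):dx=+11,dy=+8->C; (4,7):dx=+7,dy=+10->C
  (4,8):dx=+4,dy=+1->C; (4,9):dx=+1,dy=+14->C; (5,6):dx=+1,dy=-4->D; (5,7):dx=-3,dy=-2->C
  (5,8):dx=-6,dy=-11->C; (5,9):dx=-9,dy=+2->D; (6,7):dx=-4,dy=+2->D; (6,8):dx=-7,dy=-7->C
  (6,9):dx=-10,dy=+6->D; (7,8):dx=-3,dy=-9->C; (7,9):dx=-6,dy=+4->D; (8,9):dx=-3,dy=+13->D
Step 2: C = 26, D = 10, total pairs = 36.
Step 3: tau = (C - D)/(n(n-1)/2) = (26 - 10)/36 = 0.444444.
Step 4: Exact two-sided p-value (enumerate n! = 362880 permutations of y under H0): p = 0.119439.
Step 5: alpha = 0.1. fail to reject H0.

tau_b = 0.4444 (C=26, D=10), p = 0.119439, fail to reject H0.


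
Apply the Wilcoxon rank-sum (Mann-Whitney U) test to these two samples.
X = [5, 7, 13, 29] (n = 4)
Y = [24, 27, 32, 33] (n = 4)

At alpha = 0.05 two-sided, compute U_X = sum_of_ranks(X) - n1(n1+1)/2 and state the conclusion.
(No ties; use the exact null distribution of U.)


Step 1: Combine and sort all 8 observations; assign midranks.
sorted (value, group): (5,X), (7,X), (13,X), (24,Y), (27,Y), (29,X), (32,Y), (33,Y)
ranks: 5->1, 7->2, 13->3, 24->4, 27->5, 29->6, 32->7, 33->8
Step 2: Rank sum for X: R1 = 1 + 2 + 3 + 6 = 12.
Step 3: U_X = R1 - n1(n1+1)/2 = 12 - 4*5/2 = 12 - 10 = 2.
       U_Y = n1*n2 - U_X = 16 - 2 = 14.
Step 4: No ties, so the exact null distribution of U (based on enumerating the C(8,4) = 70 equally likely rank assignments) gives the two-sided p-value.
Step 5: p-value = 0.114286; compare to alpha = 0.05. fail to reject H0.

U_X = 2, p = 0.114286, fail to reject H0 at alpha = 0.05.


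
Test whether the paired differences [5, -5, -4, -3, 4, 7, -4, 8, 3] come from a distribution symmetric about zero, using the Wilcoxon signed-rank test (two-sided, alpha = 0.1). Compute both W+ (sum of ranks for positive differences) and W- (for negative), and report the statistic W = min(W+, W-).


Step 1: Drop any zero differences (none here) and take |d_i|.
|d| = [5, 5, 4, 3, 4, 7, 4, 8, 3]
Step 2: Midrank |d_i| (ties get averaged ranks).
ranks: |5|->6.5, |5|->6.5, |4|->4, |3|->1.5, |4|->4, |7|->8, |4|->4, |8|->9, |3|->1.5
Step 3: Attach original signs; sum ranks with positive sign and with negative sign.
W+ = 6.5 + 4 + 8 + 9 + 1.5 = 29
W- = 6.5 + 4 + 1.5 + 4 = 16
(Check: W+ + W- = 45 should equal n(n+1)/2 = 45.)
Step 4: Test statistic W = min(W+, W-) = 16.
Step 5: Ties in |d|, so use the tie-corrected normal approximation.
        E[W] = n(n+1)/4 = 9*10/4 = 22.5.
        Tie groups: |d|=3 (t=2), |d|=4 (t=3), |d|=5 (t=2); sum(t^3 - t) = 36.
        Var[W] = n(n+1)(2n+1)/24 - sum(t^3-t)/48 = 1710/24 - 36/48 = 70.5.
        z = (W - E[W]) / sqrt(Var[W]) = (16 - 22.5) / 8.3964 = -0.7741.
        Two-sided p = 2*Phi(z) = 0.438849.
Step 6: alpha = 0.1. fail to reject H0.

W+ = 29, W- = 16, W = min = 16, p = 0.438849, fail to reject H0.


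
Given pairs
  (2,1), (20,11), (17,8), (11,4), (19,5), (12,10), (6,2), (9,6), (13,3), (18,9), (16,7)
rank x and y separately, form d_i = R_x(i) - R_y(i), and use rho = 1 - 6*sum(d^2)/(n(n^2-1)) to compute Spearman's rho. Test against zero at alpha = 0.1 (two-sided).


Step 1: Rank x and y separately (midranks; no ties here).
rank(x): 2->1, 20->11, 17->8, 11->4, 19->10, 12->5, 6->2, 9->3, 13->6, 18->9, 16->7
rank(y): 1->1, 11->11, 8->8, 4->4, 5->5, 10->10, 2->2, 6->6, 3->3, 9->9, 7->7
Step 2: d_i = R_x(i) - R_y(i); compute d_i^2.
  (1-1)^2=0, (11-11)^2=0, (8-8)^2=0, (4-4)^2=0, (10-5)^2=25, (5-10)^2=25, (2-2)^2=0, (3-6)^2=9, (6-3)^2=9, (9-9)^2=0, (7-7)^2=0
sum(d^2) = 68.
Step 3: rho = 1 - 6*68 / (11*(11^2 - 1)) = 1 - 408/1320 = 0.690909.
Step 4: Under H0, t = rho * sqrt((n-2)/(1-rho^2)) = 2.8671 ~ t(9).
Step 5: Two-sided p-value from the t-distribution with 9 df = 0.018565.
Step 6: alpha = 0.1. reject H0.

rho = 0.6909, p = 0.018565, reject H0 at alpha = 0.1.


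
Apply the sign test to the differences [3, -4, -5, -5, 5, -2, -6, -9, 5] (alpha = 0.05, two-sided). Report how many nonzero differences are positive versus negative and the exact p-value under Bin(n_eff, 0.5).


Step 1: Discard zero differences. Original n = 9; n_eff = number of nonzero differences = 9.
Nonzero differences (with sign): +3, -4, -5, -5, +5, -2, -6, -9, +5
Step 2: Count signs: positive = 3, negative = 6.
Step 3: Under H0: P(positive) = 0.5, so the number of positives S ~ Bin(9, 0.5).
Step 4: Two-sided exact p-value = sum of Bin(9,0.5) probabilities at or below the observed probability = 0.507812.
Step 5: alpha = 0.05. fail to reject H0.

n_eff = 9, pos = 3, neg = 6, p = 0.507812, fail to reject H0.


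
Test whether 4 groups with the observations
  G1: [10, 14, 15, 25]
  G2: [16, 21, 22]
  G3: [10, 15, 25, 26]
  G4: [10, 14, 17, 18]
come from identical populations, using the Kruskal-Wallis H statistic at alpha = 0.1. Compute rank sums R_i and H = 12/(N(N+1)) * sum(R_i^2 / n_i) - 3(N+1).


Step 1: Combine all N = 15 observations and assign midranks.
sorted (value, group, rank): (10,G1,2), (10,G3,2), (10,G4,2), (14,G1,4.5), (14,G4,4.5), (15,G1,6.5), (15,G3,6.5), (16,G2,8), (17,G4,9), (18,G4,10), (21,G2,11), (22,G2,12), (25,G1,13.5), (25,G3,13.5), (26,G3,15)
Step 2: Sum ranks within each group.
R_1 = 26.5 (n_1 = 4)
R_2 = 31 (n_2 = 3)
R_3 = 37 (n_3 = 4)
R_4 = 25.5 (n_4 = 4)
Step 3: H = 12/(N(N+1)) * sum(R_i^2/n_i) - 3(N+1)
     = 12/(15*16) * (26.5^2/4 + 31^2/3 + 37^2/4 + 25.5^2/4) - 3*16
     = 0.050000 * 1000.71 - 48
     = 2.035417.
Step 4: Ties present; correction factor C = 1 - 42/(15^3 - 15) = 0.987500. Corrected H = 2.035417 / 0.987500 = 2.061181.
Step 5: Under H0, H ~ chi^2(3); p-value = 0.559806.
Step 6: alpha = 0.1. fail to reject H0.

H = 2.0612, df = 3, p = 0.559806, fail to reject H0.


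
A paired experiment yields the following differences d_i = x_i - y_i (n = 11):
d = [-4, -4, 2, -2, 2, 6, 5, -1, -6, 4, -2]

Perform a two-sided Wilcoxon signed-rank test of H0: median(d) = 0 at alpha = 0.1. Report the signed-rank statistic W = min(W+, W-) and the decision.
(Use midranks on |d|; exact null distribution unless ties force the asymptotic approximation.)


Step 1: Drop any zero differences (none here) and take |d_i|.
|d| = [4, 4, 2, 2, 2, 6, 5, 1, 6, 4, 2]
Step 2: Midrank |d_i| (ties get averaged ranks).
ranks: |4|->7, |4|->7, |2|->3.5, |2|->3.5, |2|->3.5, |6|->10.5, |5|->9, |1|->1, |6|->10.5, |4|->7, |2|->3.5
Step 3: Attach original signs; sum ranks with positive sign and with negative sign.
W+ = 3.5 + 3.5 + 10.5 + 9 + 7 = 33.5
W- = 7 + 7 + 3.5 + 1 + 10.5 + 3.5 = 32.5
(Check: W+ + W- = 66 should equal n(n+1)/2 = 66.)
Step 4: Test statistic W = min(W+, W-) = 32.5.
Step 5: Ties in |d|, so use the tie-corrected normal approximation.
        E[W] = n(n+1)/4 = 11*12/4 = 33.
        Tie groups: |d|=2 (t=4), |d|=4 (t=3), |d|=6 (t=2); sum(t^3 - t) = 90.
        Var[W] = n(n+1)(2n+1)/24 - sum(t^3-t)/48 = 3036/24 - 90/48 = 124.625.
        z = (W - E[W]) / sqrt(Var[W]) = (32.5 - 33) / 11.1636 = -0.0448.
        Two-sided p = 2*Phi(z) = 0.964276.
Step 6: alpha = 0.1. fail to reject H0.

W+ = 33.5, W- = 32.5, W = min = 32.5, p = 0.964276, fail to reject H0.


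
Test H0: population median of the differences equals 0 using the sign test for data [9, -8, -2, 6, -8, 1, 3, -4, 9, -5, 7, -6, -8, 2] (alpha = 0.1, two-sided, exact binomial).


Step 1: Discard zero differences. Original n = 14; n_eff = number of nonzero differences = 14.
Nonzero differences (with sign): +9, -8, -2, +6, -8, +1, +3, -4, +9, -5, +7, -6, -8, +2
Step 2: Count signs: positive = 7, negative = 7.
Step 3: Under H0: P(positive) = 0.5, so the number of positives S ~ Bin(14, 0.5).
Step 4: Two-sided exact p-value = sum of Bin(14,0.5) probabilities at or below the observed probability = 1.000000.
Step 5: alpha = 0.1. fail to reject H0.

n_eff = 14, pos = 7, neg = 7, p = 1.000000, fail to reject H0.


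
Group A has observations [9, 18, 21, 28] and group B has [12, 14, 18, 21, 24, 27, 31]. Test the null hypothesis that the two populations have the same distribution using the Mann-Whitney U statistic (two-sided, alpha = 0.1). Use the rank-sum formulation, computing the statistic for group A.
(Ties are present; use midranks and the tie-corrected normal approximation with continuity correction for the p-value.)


Step 1: Combine and sort all 11 observations; assign midranks.
sorted (value, group): (9,X), (12,Y), (14,Y), (18,X), (18,Y), (21,X), (21,Y), (24,Y), (27,Y), (28,X), (31,Y)
ranks: 9->1, 12->2, 14->3, 18->4.5, 18->4.5, 21->6.5, 21->6.5, 24->8, 27->9, 28->10, 31->11
Step 2: Rank sum for X: R1 = 1 + 4.5 + 6.5 + 10 = 22.
Step 3: U_X = R1 - n1(n1+1)/2 = 22 - 4*5/2 = 22 - 10 = 12.
       U_Y = n1*n2 - U_X = 28 - 12 = 16.
Step 4: Ties are present, so use the tie-corrected normal approximation (with continuity correction) for the p-value.
Step 5: p-value = 0.775820; compare to alpha = 0.1. fail to reject H0.

U_X = 12, p = 0.775820, fail to reject H0 at alpha = 0.1.


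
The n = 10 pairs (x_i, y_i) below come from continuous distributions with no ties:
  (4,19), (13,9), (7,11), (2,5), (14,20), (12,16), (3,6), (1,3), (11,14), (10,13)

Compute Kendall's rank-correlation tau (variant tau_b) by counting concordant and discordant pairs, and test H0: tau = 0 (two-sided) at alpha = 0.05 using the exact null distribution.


Step 1: Enumerate the 45 unordered pairs (i,j) with i<j and classify each by sign(x_j-x_i) * sign(y_j-y_i).
  (1,2):dx=+9,dy=-10->D; (1,3):dx=+3,dy=-8->D; (1,4):dx=-2,dy=-14->C; (1,5):dx=+10,dy=+1->C
  (1,6):dx=+8,dy=-3->D; (1,7):dx=-1,dy=-13->C; (1,8):dx=-3,dy=-16->C; (1,9):dx=+7,dy=-5->D
  (1,10):dx=+6,dy=-6->D; (2,3):dx=-6,dy=+2->D; (2,4):dx=-11,dy=-4->C; (2,5):dx=+1,dy=+11->C
  (2,6):dx=-1,dy=+7->D; (2,7):dx=-10,dy=-3->C; (2,8):dx=-12,dy=-6->C; (2,9):dx=-2,dy=+5->D
  (2,10):dx=-3,dy=+4->D; (3,4):dx=-5,dy=-6->C; (3,5):dx=+7,dy=+9->C; (3,6):dx=+5,dy=+5->C
  (3,7):dx=-4,dy=-5->C; (3,8):dx=-6,dy=-8->C; (3,9):dx=+4,dy=+3->C; (3,10):dx=+3,dy=+2->C
  (4,5):dx=+12,dy=+15->C; (4,6):dx=+10,dy=+11->C; (4,7):dx=+1,dy=+1->C; (4,8):dx=-1,dy=-2->C
  (4,9):dx=+9,dy=+9->C; (4,10):dx=+8,dy=+8->C; (5,6):dx=-2,dy=-4->C; (5,7):dx=-11,dy=-14->C
  (5,8):dx=-13,dy=-17->C; (5,9):dx=-3,dy=-6->C; (5,10):dx=-4,dy=-7->C; (6,7):dx=-9,dy=-10->C
  (6,8):dx=-11,dy=-13->C; (6,9):dx=-1,dy=-2->C; (6,10):dx=-2,dy=-3->C; (7,8):dx=-2,dy=-3->C
  (7,9):dx=+8,dy=+8->C; (7,10):dx=+7,dy=+7->C; (8,9):dx=+10,dy=+11->C; (8,10):dx=+9,dy=+10->C
  (9,10):dx=-1,dy=-1->C
Step 2: C = 36, D = 9, total pairs = 45.
Step 3: tau = (C - D)/(n(n-1)/2) = (36 - 9)/45 = 0.600000.
Step 4: Exact two-sided p-value (enumerate n! = 3628800 permutations of y under H0): p = 0.016666.
Step 5: alpha = 0.05. reject H0.

tau_b = 0.6000 (C=36, D=9), p = 0.016666, reject H0.


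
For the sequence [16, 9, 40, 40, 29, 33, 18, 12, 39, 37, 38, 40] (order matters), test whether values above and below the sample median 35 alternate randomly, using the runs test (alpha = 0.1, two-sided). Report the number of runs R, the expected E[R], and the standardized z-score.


Step 1: Compute median = 35; label A = above, B = below.
Labels in order: BBAABBBBAAAA  (n_A = 6, n_B = 6)
Step 2: Count runs R = 4.
Step 3: Under H0 (random ordering), E[R] = 2*n_A*n_B/(n_A+n_B) + 1 = 2*6*6/12 + 1 = 7.0000.
        Var[R] = 2*n_A*n_B*(2*n_A*n_B - n_A - n_B) / ((n_A+n_B)^2 * (n_A+n_B-1)) = 4320/1584 = 2.7273.
        SD[R] = 1.6514.
Step 4: Continuity-corrected z = (R + 0.5 - E[R]) / SD[R] = (4 + 0.5 - 7.0000) / 1.6514 = -1.5138.
Step 5: Two-sided p-value via normal approximation = 2*(1 - Phi(|z|)) = 0.130070.
Step 6: alpha = 0.1. fail to reject H0.

R = 4, z = -1.5138, p = 0.130070, fail to reject H0.


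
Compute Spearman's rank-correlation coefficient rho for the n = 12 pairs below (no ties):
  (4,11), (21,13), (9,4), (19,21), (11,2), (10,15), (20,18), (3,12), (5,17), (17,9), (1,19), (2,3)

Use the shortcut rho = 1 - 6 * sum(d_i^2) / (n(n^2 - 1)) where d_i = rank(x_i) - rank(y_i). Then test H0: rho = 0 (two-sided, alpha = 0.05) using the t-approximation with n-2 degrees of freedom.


Step 1: Rank x and y separately (midranks; no ties here).
rank(x): 4->4, 21->12, 9->6, 19->10, 11->8, 10->7, 20->11, 3->3, 5->5, 17->9, 1->1, 2->2
rank(y): 11->5, 13->7, 4->3, 21->12, 2->1, 15->8, 18->10, 12->6, 17->9, 9->4, 19->11, 3->2
Step 2: d_i = R_x(i) - R_y(i); compute d_i^2.
  (4-5)^2=1, (12-7)^2=25, (6-3)^2=9, (10-12)^2=4, (8-1)^2=49, (7-8)^2=1, (11-10)^2=1, (3-6)^2=9, (5-9)^2=16, (9-4)^2=25, (1-11)^2=100, (2-2)^2=0
sum(d^2) = 240.
Step 3: rho = 1 - 6*240 / (12*(12^2 - 1)) = 1 - 1440/1716 = 0.160839.
Step 4: Under H0, t = rho * sqrt((n-2)/(1-rho^2)) = 0.5153 ~ t(10).
Step 5: Two-sided p-value from the t-distribution with 10 df = 0.617523.
Step 6: alpha = 0.05. fail to reject H0.

rho = 0.1608, p = 0.617523, fail to reject H0 at alpha = 0.05.


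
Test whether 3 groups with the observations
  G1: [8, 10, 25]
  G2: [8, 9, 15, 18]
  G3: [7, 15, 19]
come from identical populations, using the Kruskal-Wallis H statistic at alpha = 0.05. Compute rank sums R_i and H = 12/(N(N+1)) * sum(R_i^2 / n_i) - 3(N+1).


Step 1: Combine all N = 10 observations and assign midranks.
sorted (value, group, rank): (7,G3,1), (8,G1,2.5), (8,G2,2.5), (9,G2,4), (10,G1,5), (15,G2,6.5), (15,G3,6.5), (18,G2,8), (19,G3,9), (25,G1,10)
Step 2: Sum ranks within each group.
R_1 = 17.5 (n_1 = 3)
R_2 = 21 (n_2 = 4)
R_3 = 16.5 (n_3 = 3)
Step 3: H = 12/(N(N+1)) * sum(R_i^2/n_i) - 3(N+1)
     = 12/(10*11) * (17.5^2/3 + 21^2/4 + 16.5^2/3) - 3*11
     = 0.109091 * 303.083 - 33
     = 0.063636.
Step 4: Ties present; correction factor C = 1 - 12/(10^3 - 10) = 0.987879. Corrected H = 0.063636 / 0.987879 = 0.064417.
Step 5: Under H0, H ~ chi^2(2); p-value = 0.968305.
Step 6: alpha = 0.05. fail to reject H0.

H = 0.0644, df = 2, p = 0.968305, fail to reject H0.


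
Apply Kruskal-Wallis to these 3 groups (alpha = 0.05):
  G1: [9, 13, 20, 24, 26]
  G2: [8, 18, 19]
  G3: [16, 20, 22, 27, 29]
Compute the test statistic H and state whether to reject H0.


Step 1: Combine all N = 13 observations and assign midranks.
sorted (value, group, rank): (8,G2,1), (9,G1,2), (13,G1,3), (16,G3,4), (18,G2,5), (19,G2,6), (20,G1,7.5), (20,G3,7.5), (22,G3,9), (24,G1,10), (26,G1,11), (27,G3,12), (29,G3,13)
Step 2: Sum ranks within each group.
R_1 = 33.5 (n_1 = 5)
R_2 = 12 (n_2 = 3)
R_3 = 45.5 (n_3 = 5)
Step 3: H = 12/(N(N+1)) * sum(R_i^2/n_i) - 3(N+1)
     = 12/(13*14) * (33.5^2/5 + 12^2/3 + 45.5^2/5) - 3*14
     = 0.065934 * 686.5 - 42
     = 3.263736.
Step 4: Ties present; correction factor C = 1 - 6/(13^3 - 13) = 0.997253. Corrected H = 3.263736 / 0.997253 = 3.272727.
Step 5: Under H0, H ~ chi^2(2); p-value = 0.194687.
Step 6: alpha = 0.05. fail to reject H0.

H = 3.2727, df = 2, p = 0.194687, fail to reject H0.


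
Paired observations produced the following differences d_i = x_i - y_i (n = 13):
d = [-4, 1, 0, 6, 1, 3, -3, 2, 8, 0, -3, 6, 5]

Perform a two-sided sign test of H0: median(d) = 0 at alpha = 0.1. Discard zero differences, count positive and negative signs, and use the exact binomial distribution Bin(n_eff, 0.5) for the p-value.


Step 1: Discard zero differences. Original n = 13; n_eff = number of nonzero differences = 11.
Nonzero differences (with sign): -4, +1, +6, +1, +3, -3, +2, +8, -3, +6, +5
Step 2: Count signs: positive = 8, negative = 3.
Step 3: Under H0: P(positive) = 0.5, so the number of positives S ~ Bin(11, 0.5).
Step 4: Two-sided exact p-value = sum of Bin(11,0.5) probabilities at or below the observed probability = 0.226562.
Step 5: alpha = 0.1. fail to reject H0.

n_eff = 11, pos = 8, neg = 3, p = 0.226562, fail to reject H0.


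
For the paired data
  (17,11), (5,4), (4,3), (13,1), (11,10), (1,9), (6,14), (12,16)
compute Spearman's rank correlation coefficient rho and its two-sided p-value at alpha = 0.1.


Step 1: Rank x and y separately (midranks; no ties here).
rank(x): 17->8, 5->3, 4->2, 13->7, 11->5, 1->1, 6->4, 12->6
rank(y): 11->6, 4->3, 3->2, 1->1, 10->5, 9->4, 14->7, 16->8
Step 2: d_i = R_x(i) - R_y(i); compute d_i^2.
  (8-6)^2=4, (3-3)^2=0, (2-2)^2=0, (7-1)^2=36, (5-5)^2=0, (1-4)^2=9, (4-7)^2=9, (6-8)^2=4
sum(d^2) = 62.
Step 3: rho = 1 - 6*62 / (8*(8^2 - 1)) = 1 - 372/504 = 0.261905.
Step 4: Under H0, t = rho * sqrt((n-2)/(1-rho^2)) = 0.6647 ~ t(6).
Step 5: Two-sided p-value from the t-distribution with 6 df = 0.530923.
Step 6: alpha = 0.1. fail to reject H0.

rho = 0.2619, p = 0.530923, fail to reject H0 at alpha = 0.1.


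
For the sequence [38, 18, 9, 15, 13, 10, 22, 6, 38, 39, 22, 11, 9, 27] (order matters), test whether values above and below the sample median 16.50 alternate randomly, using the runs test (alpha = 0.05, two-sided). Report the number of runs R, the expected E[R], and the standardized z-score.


Step 1: Compute median = 16.50; label A = above, B = below.
Labels in order: AABBBBABAAABBA  (n_A = 7, n_B = 7)
Step 2: Count runs R = 7.
Step 3: Under H0 (random ordering), E[R] = 2*n_A*n_B/(n_A+n_B) + 1 = 2*7*7/14 + 1 = 8.0000.
        Var[R] = 2*n_A*n_B*(2*n_A*n_B - n_A - n_B) / ((n_A+n_B)^2 * (n_A+n_B-1)) = 8232/2548 = 3.2308.
        SD[R] = 1.7974.
Step 4: Continuity-corrected z = (R + 0.5 - E[R]) / SD[R] = (7 + 0.5 - 8.0000) / 1.7974 = -0.2782.
Step 5: Two-sided p-value via normal approximation = 2*(1 - Phi(|z|)) = 0.780879.
Step 6: alpha = 0.05. fail to reject H0.

R = 7, z = -0.2782, p = 0.780879, fail to reject H0.


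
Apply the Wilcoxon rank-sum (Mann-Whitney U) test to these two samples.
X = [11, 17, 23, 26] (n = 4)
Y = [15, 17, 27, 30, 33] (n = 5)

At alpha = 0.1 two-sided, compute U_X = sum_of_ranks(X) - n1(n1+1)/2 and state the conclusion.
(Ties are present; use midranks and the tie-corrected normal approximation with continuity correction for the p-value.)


Step 1: Combine and sort all 9 observations; assign midranks.
sorted (value, group): (11,X), (15,Y), (17,X), (17,Y), (23,X), (26,X), (27,Y), (30,Y), (33,Y)
ranks: 11->1, 15->2, 17->3.5, 17->3.5, 23->5, 26->6, 27->7, 30->8, 33->9
Step 2: Rank sum for X: R1 = 1 + 3.5 + 5 + 6 = 15.5.
Step 3: U_X = R1 - n1(n1+1)/2 = 15.5 - 4*5/2 = 15.5 - 10 = 5.5.
       U_Y = n1*n2 - U_X = 20 - 5.5 = 14.5.
Step 4: Ties are present, so use the tie-corrected normal approximation (with continuity correction) for the p-value.
Step 5: p-value = 0.325163; compare to alpha = 0.1. fail to reject H0.

U_X = 5.5, p = 0.325163, fail to reject H0 at alpha = 0.1.


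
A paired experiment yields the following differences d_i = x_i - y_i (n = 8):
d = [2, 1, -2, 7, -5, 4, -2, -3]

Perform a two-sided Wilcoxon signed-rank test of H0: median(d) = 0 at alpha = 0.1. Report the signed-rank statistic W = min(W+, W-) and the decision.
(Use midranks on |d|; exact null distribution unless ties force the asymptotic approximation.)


Step 1: Drop any zero differences (none here) and take |d_i|.
|d| = [2, 1, 2, 7, 5, 4, 2, 3]
Step 2: Midrank |d_i| (ties get averaged ranks).
ranks: |2|->3, |1|->1, |2|->3, |7|->8, |5|->7, |4|->6, |2|->3, |3|->5
Step 3: Attach original signs; sum ranks with positive sign and with negative sign.
W+ = 3 + 1 + 8 + 6 = 18
W- = 3 + 7 + 3 + 5 = 18
(Check: W+ + W- = 36 should equal n(n+1)/2 = 36.)
Step 4: Test statistic W = min(W+, W-) = 18.
Step 5: Ties in |d|, so use the tie-corrected normal approximation.
        E[W] = n(n+1)/4 = 8*9/4 = 18.
        Tie groups: |d|=2 (t=3); sum(t^3 - t) = 24.
        Var[W] = n(n+1)(2n+1)/24 - sum(t^3-t)/48 = 1224/24 - 24/48 = 50.5.
        z = (W - E[W]) / sqrt(Var[W]) = (18 - 18) / 7.1063 = 0.0000.
        Two-sided p = 2*Phi(z) = 1.000000.
Step 6: alpha = 0.1. fail to reject H0.

W+ = 18, W- = 18, W = min = 18, p = 1.000000, fail to reject H0.


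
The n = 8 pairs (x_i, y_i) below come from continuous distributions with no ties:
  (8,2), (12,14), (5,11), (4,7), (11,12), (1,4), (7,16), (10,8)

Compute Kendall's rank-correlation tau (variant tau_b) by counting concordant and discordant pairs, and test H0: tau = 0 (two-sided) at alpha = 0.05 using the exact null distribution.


Step 1: Enumerate the 28 unordered pairs (i,j) with i<j and classify each by sign(x_j-x_i) * sign(y_j-y_i).
  (1,2):dx=+4,dy=+12->C; (1,3):dx=-3,dy=+9->D; (1,4):dx=-4,dy=+5->D; (1,5):dx=+3,dy=+10->C
  (1,6):dx=-7,dy=+2->D; (1,7):dx=-1,dy=+14->D; (1,8):dx=+2,dy=+6->C; (2,3):dx=-7,dy=-3->C
  (2,4):dx=-8,dy=-7->C; (2,5):dx=-1,dy=-2->C; (2,6):dx=-11,dy=-10->C; (2,7):dx=-5,dy=+2->D
  (2,8):dx=-2,dy=-6->C; (3,4):dx=-1,dy=-4->C; (3,5):dx=+6,dy=+1->C; (3,6):dx=-4,dy=-7->C
  (3,7):dx=+2,dy=+5->C; (3,8):dx=+5,dy=-3->D; (4,5):dx=+7,dy=+5->C; (4,6):dx=-3,dy=-3->C
  (4,7):dx=+3,dy=+9->C; (4,8):dx=+6,dy=+1->C; (5,6):dx=-10,dy=-8->C; (5,7):dx=-4,dy=+4->D
  (5,8):dx=-1,dy=-4->C; (6,7):dx=+6,dy=+12->C; (6,8):dx=+9,dy=+4->C; (7,8):dx=+3,dy=-8->D
Step 2: C = 20, D = 8, total pairs = 28.
Step 3: tau = (C - D)/(n(n-1)/2) = (20 - 8)/28 = 0.428571.
Step 4: Exact two-sided p-value (enumerate n! = 40320 permutations of y under H0): p = 0.178869.
Step 5: alpha = 0.05. fail to reject H0.

tau_b = 0.4286 (C=20, D=8), p = 0.178869, fail to reject H0.


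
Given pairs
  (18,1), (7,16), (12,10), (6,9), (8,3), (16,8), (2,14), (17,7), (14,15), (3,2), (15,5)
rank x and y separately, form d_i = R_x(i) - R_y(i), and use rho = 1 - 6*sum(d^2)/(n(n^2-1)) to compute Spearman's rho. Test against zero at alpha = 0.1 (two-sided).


Step 1: Rank x and y separately (midranks; no ties here).
rank(x): 18->11, 7->4, 12->6, 6->3, 8->5, 16->9, 2->1, 17->10, 14->7, 3->2, 15->8
rank(y): 1->1, 16->11, 10->8, 9->7, 3->3, 8->6, 14->9, 7->5, 15->10, 2->2, 5->4
Step 2: d_i = R_x(i) - R_y(i); compute d_i^2.
  (11-1)^2=100, (4-11)^2=49, (6-8)^2=4, (3-7)^2=16, (5-3)^2=4, (9-6)^2=9, (1-9)^2=64, (10-5)^2=25, (7-10)^2=9, (2-2)^2=0, (8-4)^2=16
sum(d^2) = 296.
Step 3: rho = 1 - 6*296 / (11*(11^2 - 1)) = 1 - 1776/1320 = -0.345455.
Step 4: Under H0, t = rho * sqrt((n-2)/(1-rho^2)) = -1.1044 ~ t(9).
Step 5: Two-sided p-value from the t-distribution with 9 df = 0.298089.
Step 6: alpha = 0.1. fail to reject H0.

rho = -0.3455, p = 0.298089, fail to reject H0 at alpha = 0.1.


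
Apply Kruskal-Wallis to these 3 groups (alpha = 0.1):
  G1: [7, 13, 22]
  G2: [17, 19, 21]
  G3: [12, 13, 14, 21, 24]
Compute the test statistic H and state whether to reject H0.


Step 1: Combine all N = 11 observations and assign midranks.
sorted (value, group, rank): (7,G1,1), (12,G3,2), (13,G1,3.5), (13,G3,3.5), (14,G3,5), (17,G2,6), (19,G2,7), (21,G2,8.5), (21,G3,8.5), (22,G1,10), (24,G3,11)
Step 2: Sum ranks within each group.
R_1 = 14.5 (n_1 = 3)
R_2 = 21.5 (n_2 = 3)
R_3 = 30 (n_3 = 5)
Step 3: H = 12/(N(N+1)) * sum(R_i^2/n_i) - 3(N+1)
     = 12/(11*12) * (14.5^2/3 + 21.5^2/3 + 30^2/5) - 3*12
     = 0.090909 * 404.167 - 36
     = 0.742424.
Step 4: Ties present; correction factor C = 1 - 12/(11^3 - 11) = 0.990909. Corrected H = 0.742424 / 0.990909 = 0.749235.
Step 5: Under H0, H ~ chi^2(2); p-value = 0.687552.
Step 6: alpha = 0.1. fail to reject H0.

H = 0.7492, df = 2, p = 0.687552, fail to reject H0.


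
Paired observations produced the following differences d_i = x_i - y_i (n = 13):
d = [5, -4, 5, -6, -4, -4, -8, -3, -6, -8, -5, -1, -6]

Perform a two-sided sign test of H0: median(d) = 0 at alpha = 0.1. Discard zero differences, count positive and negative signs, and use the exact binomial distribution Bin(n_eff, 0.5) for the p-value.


Step 1: Discard zero differences. Original n = 13; n_eff = number of nonzero differences = 13.
Nonzero differences (with sign): +5, -4, +5, -6, -4, -4, -8, -3, -6, -8, -5, -1, -6
Step 2: Count signs: positive = 2, negative = 11.
Step 3: Under H0: P(positive) = 0.5, so the number of positives S ~ Bin(13, 0.5).
Step 4: Two-sided exact p-value = sum of Bin(13,0.5) probabilities at or below the observed probability = 0.022461.
Step 5: alpha = 0.1. reject H0.

n_eff = 13, pos = 2, neg = 11, p = 0.022461, reject H0.


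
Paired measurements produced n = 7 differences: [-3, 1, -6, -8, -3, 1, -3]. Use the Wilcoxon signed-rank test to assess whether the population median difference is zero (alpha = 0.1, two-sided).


Step 1: Drop any zero differences (none here) and take |d_i|.
|d| = [3, 1, 6, 8, 3, 1, 3]
Step 2: Midrank |d_i| (ties get averaged ranks).
ranks: |3|->4, |1|->1.5, |6|->6, |8|->7, |3|->4, |1|->1.5, |3|->4
Step 3: Attach original signs; sum ranks with positive sign and with negative sign.
W+ = 1.5 + 1.5 = 3
W- = 4 + 6 + 7 + 4 + 4 = 25
(Check: W+ + W- = 28 should equal n(n+1)/2 = 28.)
Step 4: Test statistic W = min(W+, W-) = 3.
Step 5: Ties in |d|, so use the tie-corrected normal approximation.
        E[W] = n(n+1)/4 = 7*8/4 = 14.
        Tie groups: |d|=1 (t=2), |d|=3 (t=3); sum(t^3 - t) = 30.
        Var[W] = n(n+1)(2n+1)/24 - sum(t^3-t)/48 = 840/24 - 30/48 = 34.375.
        z = (W - E[W]) / sqrt(Var[W]) = (3 - 14) / 5.8630 = -1.8762.
        Two-sided p = 2*Phi(z) = 0.060632.
Step 6: alpha = 0.1. reject H0.

W+ = 3, W- = 25, W = min = 3, p = 0.060632, reject H0.


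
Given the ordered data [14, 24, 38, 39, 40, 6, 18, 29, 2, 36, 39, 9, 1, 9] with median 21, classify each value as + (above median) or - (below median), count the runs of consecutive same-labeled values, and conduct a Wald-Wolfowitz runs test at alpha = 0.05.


Step 1: Compute median = 21; label A = above, B = below.
Labels in order: BAAAABBABAABBB  (n_A = 7, n_B = 7)
Step 2: Count runs R = 7.
Step 3: Under H0 (random ordering), E[R] = 2*n_A*n_B/(n_A+n_B) + 1 = 2*7*7/14 + 1 = 8.0000.
        Var[R] = 2*n_A*n_B*(2*n_A*n_B - n_A - n_B) / ((n_A+n_B)^2 * (n_A+n_B-1)) = 8232/2548 = 3.2308.
        SD[R] = 1.7974.
Step 4: Continuity-corrected z = (R + 0.5 - E[R]) / SD[R] = (7 + 0.5 - 8.0000) / 1.7974 = -0.2782.
Step 5: Two-sided p-value via normal approximation = 2*(1 - Phi(|z|)) = 0.780879.
Step 6: alpha = 0.05. fail to reject H0.

R = 7, z = -0.2782, p = 0.780879, fail to reject H0.


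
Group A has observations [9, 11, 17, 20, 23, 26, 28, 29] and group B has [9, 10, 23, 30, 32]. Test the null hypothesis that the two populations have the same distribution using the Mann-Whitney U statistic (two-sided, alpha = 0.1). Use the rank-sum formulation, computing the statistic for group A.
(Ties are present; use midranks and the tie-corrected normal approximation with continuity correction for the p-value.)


Step 1: Combine and sort all 13 observations; assign midranks.
sorted (value, group): (9,X), (9,Y), (10,Y), (11,X), (17,X), (20,X), (23,X), (23,Y), (26,X), (28,X), (29,X), (30,Y), (32,Y)
ranks: 9->1.5, 9->1.5, 10->3, 11->4, 17->5, 20->6, 23->7.5, 23->7.5, 26->9, 28->10, 29->11, 30->12, 32->13
Step 2: Rank sum for X: R1 = 1.5 + 4 + 5 + 6 + 7.5 + 9 + 10 + 11 = 54.
Step 3: U_X = R1 - n1(n1+1)/2 = 54 - 8*9/2 = 54 - 36 = 18.
       U_Y = n1*n2 - U_X = 40 - 18 = 22.
Step 4: Ties are present, so use the tie-corrected normal approximation (with continuity correction) for the p-value.
Step 5: p-value = 0.825728; compare to alpha = 0.1. fail to reject H0.

U_X = 18, p = 0.825728, fail to reject H0 at alpha = 0.1.


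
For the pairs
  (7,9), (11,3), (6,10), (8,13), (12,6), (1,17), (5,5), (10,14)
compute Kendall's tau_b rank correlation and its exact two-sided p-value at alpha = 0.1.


Step 1: Enumerate the 28 unordered pairs (i,j) with i<j and classify each by sign(x_j-x_i) * sign(y_j-y_i).
  (1,2):dx=+4,dy=-6->D; (1,3):dx=-1,dy=+1->D; (1,4):dx=+1,dy=+4->C; (1,5):dx=+5,dy=-3->D
  (1,6):dx=-6,dy=+8->D; (1,7):dx=-2,dy=-4->C; (1,8):dx=+3,dy=+5->C; (2,3):dx=-5,dy=+7->D
  (2,4):dx=-3,dy=+10->D; (2,5):dx=+1,dy=+3->C; (2,6):dx=-10,dy=+14->D; (2,7):dx=-6,dy=+2->D
  (2,8):dx=-1,dy=+11->D; (3,4):dx=+2,dy=+3->C; (3,5):dx=+6,dy=-4->D; (3,6):dx=-5,dy=+7->D
  (3,7):dx=-1,dy=-5->C; (3,8):dx=+4,dy=+4->C; (4,5):dx=+4,dy=-7->D; (4,6):dx=-7,dy=+4->D
  (4,7):dx=-3,dy=-8->C; (4,8):dx=+2,dy=+1->C; (5,6):dx=-11,dy=+11->D; (5,7):dx=-7,dy=-1->C
  (5,8):dx=-2,dy=+8->D; (6,7):dx=+4,dy=-12->D; (6,8):dx=+9,dy=-3->D; (7,8):dx=+5,dy=+9->C
Step 2: C = 11, D = 17, total pairs = 28.
Step 3: tau = (C - D)/(n(n-1)/2) = (11 - 17)/28 = -0.214286.
Step 4: Exact two-sided p-value (enumerate n! = 40320 permutations of y under H0): p = 0.548413.
Step 5: alpha = 0.1. fail to reject H0.

tau_b = -0.2143 (C=11, D=17), p = 0.548413, fail to reject H0.


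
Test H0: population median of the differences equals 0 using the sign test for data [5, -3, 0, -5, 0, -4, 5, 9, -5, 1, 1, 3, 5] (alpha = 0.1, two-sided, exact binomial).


Step 1: Discard zero differences. Original n = 13; n_eff = number of nonzero differences = 11.
Nonzero differences (with sign): +5, -3, -5, -4, +5, +9, -5, +1, +1, +3, +5
Step 2: Count signs: positive = 7, negative = 4.
Step 3: Under H0: P(positive) = 0.5, so the number of positives S ~ Bin(11, 0.5).
Step 4: Two-sided exact p-value = sum of Bin(11,0.5) probabilities at or below the observed probability = 0.548828.
Step 5: alpha = 0.1. fail to reject H0.

n_eff = 11, pos = 7, neg = 4, p = 0.548828, fail to reject H0.
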